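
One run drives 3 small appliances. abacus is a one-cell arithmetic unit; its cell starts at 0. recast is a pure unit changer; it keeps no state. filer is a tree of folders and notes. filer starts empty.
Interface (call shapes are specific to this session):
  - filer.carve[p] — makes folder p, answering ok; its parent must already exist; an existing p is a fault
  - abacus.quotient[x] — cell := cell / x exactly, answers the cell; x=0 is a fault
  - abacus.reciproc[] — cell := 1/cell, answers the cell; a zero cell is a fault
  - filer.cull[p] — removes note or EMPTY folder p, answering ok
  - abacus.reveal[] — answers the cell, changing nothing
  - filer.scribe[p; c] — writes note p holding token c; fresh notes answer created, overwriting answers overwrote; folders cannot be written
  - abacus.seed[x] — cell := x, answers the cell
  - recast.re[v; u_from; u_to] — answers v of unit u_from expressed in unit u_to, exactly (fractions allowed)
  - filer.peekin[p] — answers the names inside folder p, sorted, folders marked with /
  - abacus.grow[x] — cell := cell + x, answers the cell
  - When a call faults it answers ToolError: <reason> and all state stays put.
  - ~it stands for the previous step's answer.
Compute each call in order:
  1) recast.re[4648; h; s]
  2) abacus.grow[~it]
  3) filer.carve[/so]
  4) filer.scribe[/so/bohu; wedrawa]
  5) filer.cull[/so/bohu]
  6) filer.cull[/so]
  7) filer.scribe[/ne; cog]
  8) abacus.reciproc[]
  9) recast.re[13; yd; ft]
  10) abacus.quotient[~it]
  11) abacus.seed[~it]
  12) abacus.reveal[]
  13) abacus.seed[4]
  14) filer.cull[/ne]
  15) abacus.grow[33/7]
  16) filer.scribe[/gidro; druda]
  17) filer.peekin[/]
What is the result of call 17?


// 1. re(4648, h, s) ~> 16732800
// 2. grow(~it) ~> 16732800
// 3. carve(/so) ~> ok
// 4. scribe(/so/bohu, wedrawa) ~> created
// 5. cull(/so/bohu) ~> ok
// 6. cull(/so) ~> ok
// 7. scribe(/ne, cog) ~> created
// 8. reciproc() ~> 1/16732800
// 9. re(13, yd, ft) ~> 39
// 10. quotient(~it) ~> 1/652579200
// 11. seed(~it) ~> 1/652579200
// 12. reveal() ~> 1/652579200
// 13. seed(4) ~> 4
// 14. cull(/ne) ~> ok
// 15. grow(33/7) ~> 61/7
// 16. scribe(/gidro, druda) ~> created
// 17. peekin(/) ~> [gidro]

Answer: [gidro]


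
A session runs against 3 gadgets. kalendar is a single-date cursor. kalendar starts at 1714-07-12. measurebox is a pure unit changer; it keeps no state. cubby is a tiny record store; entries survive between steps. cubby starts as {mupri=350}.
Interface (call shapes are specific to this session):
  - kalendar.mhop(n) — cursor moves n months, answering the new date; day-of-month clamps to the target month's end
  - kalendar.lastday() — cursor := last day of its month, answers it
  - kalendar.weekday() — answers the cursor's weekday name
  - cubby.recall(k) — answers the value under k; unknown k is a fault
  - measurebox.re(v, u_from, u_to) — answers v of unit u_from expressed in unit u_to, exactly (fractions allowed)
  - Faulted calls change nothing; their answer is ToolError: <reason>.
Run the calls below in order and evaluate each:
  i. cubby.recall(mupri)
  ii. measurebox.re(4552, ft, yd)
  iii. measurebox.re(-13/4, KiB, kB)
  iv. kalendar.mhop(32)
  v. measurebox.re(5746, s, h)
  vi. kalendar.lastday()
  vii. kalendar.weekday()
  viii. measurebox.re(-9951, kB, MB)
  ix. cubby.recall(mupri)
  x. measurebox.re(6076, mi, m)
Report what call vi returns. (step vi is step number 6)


Using cubby.recall using k: mupri, giving 350.
Invoking measurebox.re using v: 4552, u_from: ft, u_to: yd: 4552/3.
I try measurebox.re using v: -13/4, u_from: KiB, u_to: kB, and see -416/125.
I call kalendar.mhop using n: 32, giving 1717-03-12.
I run measurebox.re using v: 5746, u_from: s, u_to: h, and observe 2873/1800.
I invoke kalendar.lastday(), and get 1717-03-31.
Invoking kalendar.weekday(), giving Wednesday.
Next I call measurebox.re using v: -9951, u_from: kB, u_to: MB, and observe -9951/1000.
Invoking cubby.recall using k: mupri, — result: 350.
I try measurebox.re using v: 6076, u_from: mi, u_to: m, → 1222296768/125.

Answer: 1717-03-31


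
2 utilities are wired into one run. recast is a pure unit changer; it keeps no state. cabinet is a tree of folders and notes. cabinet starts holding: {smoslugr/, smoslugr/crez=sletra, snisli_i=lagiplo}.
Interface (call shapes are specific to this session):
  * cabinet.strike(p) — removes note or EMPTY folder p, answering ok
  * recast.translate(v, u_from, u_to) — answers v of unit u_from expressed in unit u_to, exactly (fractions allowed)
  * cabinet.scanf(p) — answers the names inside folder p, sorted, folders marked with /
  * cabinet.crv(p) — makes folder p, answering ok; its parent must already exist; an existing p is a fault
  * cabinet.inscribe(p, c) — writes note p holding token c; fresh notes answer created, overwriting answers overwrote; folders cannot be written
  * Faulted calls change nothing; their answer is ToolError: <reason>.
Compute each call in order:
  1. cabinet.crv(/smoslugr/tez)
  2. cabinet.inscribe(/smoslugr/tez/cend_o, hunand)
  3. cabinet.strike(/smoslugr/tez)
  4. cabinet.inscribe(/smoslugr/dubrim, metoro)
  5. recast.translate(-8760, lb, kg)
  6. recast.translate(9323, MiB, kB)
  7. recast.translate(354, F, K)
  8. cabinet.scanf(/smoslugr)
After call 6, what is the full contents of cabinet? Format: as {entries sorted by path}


Act: cabinet.crv[p='/smoslugr/tez']
Obs: ok
Act: cabinet.inscribe[p='/smoslugr/tez/cend_o'; c='hunand']
Obs: created
Act: cabinet.strike[p='/smoslugr/tez']
Obs: ToolError: not empty
Act: cabinet.inscribe[p='/smoslugr/dubrim'; c='metoro']
Obs: created
Act: recast.translate[v='-8760'; u_from='lb'; u_to='kg']
Obs: -9933672903/2500000
Act: recast.translate[v='9323'; u_from='MiB'; u_to='kB']
Obs: 1221984256/125
Act: recast.translate[v='354'; u_from='F'; u_to='K']
Obs: 81367/180
Act: cabinet.scanf[p='/smoslugr']
Obs: [crez, dubrim, tez/]

Answer: {smoslugr/, smoslugr/crez=sletra, smoslugr/dubrim=metoro, smoslugr/tez/, smoslugr/tez/cend_o=hunand, snisli_i=lagiplo}


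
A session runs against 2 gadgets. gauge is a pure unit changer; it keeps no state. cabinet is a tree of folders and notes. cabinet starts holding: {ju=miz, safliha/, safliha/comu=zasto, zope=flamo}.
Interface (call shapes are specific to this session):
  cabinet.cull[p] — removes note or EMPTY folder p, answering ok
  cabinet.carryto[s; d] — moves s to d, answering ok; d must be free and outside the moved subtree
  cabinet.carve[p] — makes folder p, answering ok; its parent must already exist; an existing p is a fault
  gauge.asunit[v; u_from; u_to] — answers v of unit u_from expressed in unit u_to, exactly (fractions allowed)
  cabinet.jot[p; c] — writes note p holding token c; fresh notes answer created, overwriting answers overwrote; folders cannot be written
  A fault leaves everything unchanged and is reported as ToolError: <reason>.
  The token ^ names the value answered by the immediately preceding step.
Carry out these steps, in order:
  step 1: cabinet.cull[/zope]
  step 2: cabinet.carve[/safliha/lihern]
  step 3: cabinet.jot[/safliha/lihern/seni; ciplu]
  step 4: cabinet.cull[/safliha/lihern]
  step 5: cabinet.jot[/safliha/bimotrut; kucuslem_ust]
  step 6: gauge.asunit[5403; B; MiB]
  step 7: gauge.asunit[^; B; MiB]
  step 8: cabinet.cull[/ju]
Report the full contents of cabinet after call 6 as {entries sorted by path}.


% cabinet.cull p: /zope
= ok
% cabinet.carve p: /safliha/lihern
= ok
% cabinet.jot p: /safliha/lihern/seni c: ciplu
= created
% cabinet.cull p: /safliha/lihern
= ToolError: not empty
% cabinet.jot p: /safliha/bimotrut c: kucuslem_ust
= created
% gauge.asunit v: 5403 u_from: B u_to: MiB
= 5403/1048576
% gauge.asunit v: ^ u_from: B u_to: MiB
= 5403/1099511627776
% cabinet.cull p: /ju
= ok

Answer: {ju=miz, safliha/, safliha/bimotrut=kucuslem_ust, safliha/comu=zasto, safliha/lihern/, safliha/lihern/seni=ciplu}


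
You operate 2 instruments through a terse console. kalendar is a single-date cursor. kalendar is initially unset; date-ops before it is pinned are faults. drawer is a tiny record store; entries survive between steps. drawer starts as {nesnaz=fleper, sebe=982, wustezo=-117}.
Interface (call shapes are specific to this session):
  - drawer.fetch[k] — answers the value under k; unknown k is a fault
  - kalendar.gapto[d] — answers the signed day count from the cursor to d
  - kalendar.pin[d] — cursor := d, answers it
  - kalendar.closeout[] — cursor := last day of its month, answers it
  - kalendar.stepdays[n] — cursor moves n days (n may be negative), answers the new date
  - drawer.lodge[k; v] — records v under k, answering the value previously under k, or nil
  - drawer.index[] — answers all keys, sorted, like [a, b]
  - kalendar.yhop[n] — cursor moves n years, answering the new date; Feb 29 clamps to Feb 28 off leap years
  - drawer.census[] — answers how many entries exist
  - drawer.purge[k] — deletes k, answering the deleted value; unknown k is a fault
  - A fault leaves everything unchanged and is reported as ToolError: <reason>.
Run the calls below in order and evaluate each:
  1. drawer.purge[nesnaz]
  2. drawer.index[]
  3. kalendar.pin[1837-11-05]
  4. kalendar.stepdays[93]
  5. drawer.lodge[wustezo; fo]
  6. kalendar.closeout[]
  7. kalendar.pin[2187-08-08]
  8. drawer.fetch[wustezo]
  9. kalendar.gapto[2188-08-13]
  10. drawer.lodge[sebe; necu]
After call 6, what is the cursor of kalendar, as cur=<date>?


Answer: cur=1838-02-28

Derivation:
! 1. purge(k=nesnaz) : fleper
! 2. index() : [sebe, wustezo]
! 3. pin(d=1837-11-05) : 1837-11-05
! 4. stepdays(n=93) : 1838-02-06
! 5. lodge(k=wustezo, v=fo) : -117
! 6. closeout() : 1838-02-28
! 7. pin(d=2187-08-08) : 2187-08-08
! 8. fetch(k=wustezo) : fo
! 9. gapto(d=2188-08-13) : 371
! 10. lodge(k=sebe, v=necu) : 982


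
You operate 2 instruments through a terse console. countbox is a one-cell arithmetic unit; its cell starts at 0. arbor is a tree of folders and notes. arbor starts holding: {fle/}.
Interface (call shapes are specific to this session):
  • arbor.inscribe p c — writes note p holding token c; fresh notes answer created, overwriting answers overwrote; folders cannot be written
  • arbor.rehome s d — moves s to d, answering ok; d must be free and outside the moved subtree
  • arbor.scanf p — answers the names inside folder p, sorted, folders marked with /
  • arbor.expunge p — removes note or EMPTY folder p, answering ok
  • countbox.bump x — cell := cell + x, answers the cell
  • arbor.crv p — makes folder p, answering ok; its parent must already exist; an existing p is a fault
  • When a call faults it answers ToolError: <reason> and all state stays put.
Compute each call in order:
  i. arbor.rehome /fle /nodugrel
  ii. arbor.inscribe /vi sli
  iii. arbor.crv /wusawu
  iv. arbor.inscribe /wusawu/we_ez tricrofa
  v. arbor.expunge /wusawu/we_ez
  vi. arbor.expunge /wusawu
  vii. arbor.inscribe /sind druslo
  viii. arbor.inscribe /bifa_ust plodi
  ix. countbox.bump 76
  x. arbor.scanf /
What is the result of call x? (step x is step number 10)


> arbor.rehome s→/fle d→/nodugrel
:: ok
> arbor.inscribe p→/vi c→sli
:: created
> arbor.crv p→/wusawu
:: ok
> arbor.inscribe p→/wusawu/we_ez c→tricrofa
:: created
> arbor.expunge p→/wusawu/we_ez
:: ok
> arbor.expunge p→/wusawu
:: ok
> arbor.inscribe p→/sind c→druslo
:: created
> arbor.inscribe p→/bifa_ust c→plodi
:: created
> countbox.bump x→76
:: 76
> arbor.scanf p→/
:: [bifa_ust, nodugrel/, sind, vi]

Answer: [bifa_ust, nodugrel/, sind, vi]


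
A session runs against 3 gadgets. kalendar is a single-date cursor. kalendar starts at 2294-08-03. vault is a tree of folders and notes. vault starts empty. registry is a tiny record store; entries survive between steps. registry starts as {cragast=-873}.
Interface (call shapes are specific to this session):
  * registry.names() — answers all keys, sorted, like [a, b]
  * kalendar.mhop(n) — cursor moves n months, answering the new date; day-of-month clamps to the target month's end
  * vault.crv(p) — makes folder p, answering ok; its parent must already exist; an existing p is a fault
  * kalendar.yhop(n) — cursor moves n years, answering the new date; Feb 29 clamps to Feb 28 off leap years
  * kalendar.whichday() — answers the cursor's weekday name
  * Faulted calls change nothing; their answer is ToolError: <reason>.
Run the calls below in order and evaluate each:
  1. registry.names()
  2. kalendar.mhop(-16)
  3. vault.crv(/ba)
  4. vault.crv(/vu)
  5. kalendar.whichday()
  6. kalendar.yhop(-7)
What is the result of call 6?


Answer: 2286-04-03

Derivation:
>> names()
<< [cragast]
>> mhop(n=-16)
<< 2293-04-03
>> crv(p=/ba)
<< ok
>> crv(p=/vu)
<< ok
>> whichday()
<< Monday
>> yhop(n=-7)
<< 2286-04-03


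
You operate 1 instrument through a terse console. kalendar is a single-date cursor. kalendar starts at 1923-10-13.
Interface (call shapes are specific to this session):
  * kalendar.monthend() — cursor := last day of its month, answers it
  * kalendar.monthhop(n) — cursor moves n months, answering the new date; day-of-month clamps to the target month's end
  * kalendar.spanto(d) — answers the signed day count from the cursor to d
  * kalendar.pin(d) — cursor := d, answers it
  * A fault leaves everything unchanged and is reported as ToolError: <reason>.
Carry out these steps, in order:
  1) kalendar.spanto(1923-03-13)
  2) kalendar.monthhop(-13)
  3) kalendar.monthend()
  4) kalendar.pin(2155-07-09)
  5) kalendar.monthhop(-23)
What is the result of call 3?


Answer: 1922-09-30

Derivation:
;; 1. kalendar.spanto(d=1923-03-13) -> -214
;; 2. kalendar.monthhop(n=-13) -> 1922-09-13
;; 3. kalendar.monthend() -> 1922-09-30
;; 4. kalendar.pin(d=2155-07-09) -> 2155-07-09
;; 5. kalendar.monthhop(n=-23) -> 2153-08-09


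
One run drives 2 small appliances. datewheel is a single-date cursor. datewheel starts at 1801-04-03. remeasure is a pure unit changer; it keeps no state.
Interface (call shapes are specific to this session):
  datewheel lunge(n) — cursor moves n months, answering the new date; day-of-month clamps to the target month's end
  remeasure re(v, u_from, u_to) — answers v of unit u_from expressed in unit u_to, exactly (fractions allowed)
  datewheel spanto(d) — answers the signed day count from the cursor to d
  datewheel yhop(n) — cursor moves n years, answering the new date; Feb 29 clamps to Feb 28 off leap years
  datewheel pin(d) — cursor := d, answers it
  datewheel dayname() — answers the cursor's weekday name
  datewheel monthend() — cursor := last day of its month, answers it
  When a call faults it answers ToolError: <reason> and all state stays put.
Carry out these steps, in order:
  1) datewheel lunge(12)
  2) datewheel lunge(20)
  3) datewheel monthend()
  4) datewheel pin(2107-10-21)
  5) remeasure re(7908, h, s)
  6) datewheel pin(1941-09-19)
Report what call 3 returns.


Answer: 1803-12-31

Derivation:
CALL datewheel lunge[n='12']
RET  1802-04-03
CALL datewheel lunge[n='20']
RET  1803-12-03
CALL datewheel monthend[]
RET  1803-12-31
CALL datewheel pin[d='2107-10-21']
RET  2107-10-21
CALL remeasure re[v='7908'; u_from='h'; u_to='s']
RET  28468800
CALL datewheel pin[d='1941-09-19']
RET  1941-09-19


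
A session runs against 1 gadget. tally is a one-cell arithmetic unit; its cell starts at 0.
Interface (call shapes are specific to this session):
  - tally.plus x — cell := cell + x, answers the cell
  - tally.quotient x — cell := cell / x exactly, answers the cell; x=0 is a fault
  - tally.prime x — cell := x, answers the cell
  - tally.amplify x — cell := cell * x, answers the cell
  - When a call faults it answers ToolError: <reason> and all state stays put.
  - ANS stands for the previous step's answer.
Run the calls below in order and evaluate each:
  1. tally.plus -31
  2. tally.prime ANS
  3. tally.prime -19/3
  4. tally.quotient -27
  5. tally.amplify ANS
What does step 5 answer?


Answer: 361/6561

Derivation:
CALL plus[x=-31]
RET  -31
CALL prime[x=ANS]
RET  -31
CALL prime[x=-19/3]
RET  -19/3
CALL quotient[x=-27]
RET  19/81
CALL amplify[x=ANS]
RET  361/6561


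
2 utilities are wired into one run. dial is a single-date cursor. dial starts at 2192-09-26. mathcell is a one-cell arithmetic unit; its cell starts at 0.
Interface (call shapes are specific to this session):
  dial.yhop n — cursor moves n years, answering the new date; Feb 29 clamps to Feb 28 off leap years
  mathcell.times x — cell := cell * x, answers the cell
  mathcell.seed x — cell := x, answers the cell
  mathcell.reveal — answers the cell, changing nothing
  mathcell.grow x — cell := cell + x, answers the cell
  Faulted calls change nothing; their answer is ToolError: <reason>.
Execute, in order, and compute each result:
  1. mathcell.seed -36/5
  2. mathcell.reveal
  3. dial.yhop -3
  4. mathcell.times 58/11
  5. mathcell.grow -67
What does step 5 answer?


Answer: -5773/55

Derivation:
>>> seed x=-36/5
[out] -36/5
>>> reveal
[out] -36/5
>>> yhop n=-3
[out] 2189-09-26
>>> times x=58/11
[out] -2088/55
>>> grow x=-67
[out] -5773/55


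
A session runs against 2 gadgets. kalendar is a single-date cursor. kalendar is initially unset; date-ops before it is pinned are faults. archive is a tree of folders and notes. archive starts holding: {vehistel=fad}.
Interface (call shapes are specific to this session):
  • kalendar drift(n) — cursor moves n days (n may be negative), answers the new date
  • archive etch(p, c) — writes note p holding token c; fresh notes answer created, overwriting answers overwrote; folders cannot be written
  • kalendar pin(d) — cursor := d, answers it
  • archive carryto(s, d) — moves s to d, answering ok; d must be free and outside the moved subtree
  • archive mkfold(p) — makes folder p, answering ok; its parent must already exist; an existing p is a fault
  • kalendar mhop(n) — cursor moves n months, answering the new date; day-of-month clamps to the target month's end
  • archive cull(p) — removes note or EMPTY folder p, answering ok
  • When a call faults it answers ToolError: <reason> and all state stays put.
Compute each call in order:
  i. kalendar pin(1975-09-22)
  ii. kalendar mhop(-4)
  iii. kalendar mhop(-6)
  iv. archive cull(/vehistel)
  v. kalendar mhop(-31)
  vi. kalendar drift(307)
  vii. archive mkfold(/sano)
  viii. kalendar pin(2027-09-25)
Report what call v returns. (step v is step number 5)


Answer: 1972-04-22

Derivation:
>> kalendar pin(1975-09-22)
<< 1975-09-22
>> kalendar mhop(-4)
<< 1975-05-22
>> kalendar mhop(-6)
<< 1974-11-22
>> archive cull(/vehistel)
<< ok
>> kalendar mhop(-31)
<< 1972-04-22
>> kalendar drift(307)
<< 1973-02-23
>> archive mkfold(/sano)
<< ok
>> kalendar pin(2027-09-25)
<< 2027-09-25


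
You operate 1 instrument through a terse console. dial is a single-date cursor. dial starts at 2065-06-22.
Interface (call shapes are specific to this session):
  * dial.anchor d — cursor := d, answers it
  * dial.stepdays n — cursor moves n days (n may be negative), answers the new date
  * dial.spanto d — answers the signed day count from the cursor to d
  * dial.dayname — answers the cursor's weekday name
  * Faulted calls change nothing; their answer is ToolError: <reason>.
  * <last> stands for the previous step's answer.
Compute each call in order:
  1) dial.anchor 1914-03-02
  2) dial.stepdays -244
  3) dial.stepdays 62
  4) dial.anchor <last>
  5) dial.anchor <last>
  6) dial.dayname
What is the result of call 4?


Answer: 1913-09-01

Derivation:
·→ dial.anchor(d: 1914-03-02)
·← 1914-03-02
·→ dial.stepdays(n: -244)
·← 1913-07-01
·→ dial.stepdays(n: 62)
·← 1913-09-01
·→ dial.anchor(d: <last>)
·← 1913-09-01
·→ dial.anchor(d: <last>)
·← 1913-09-01
·→ dial.dayname()
·← Monday


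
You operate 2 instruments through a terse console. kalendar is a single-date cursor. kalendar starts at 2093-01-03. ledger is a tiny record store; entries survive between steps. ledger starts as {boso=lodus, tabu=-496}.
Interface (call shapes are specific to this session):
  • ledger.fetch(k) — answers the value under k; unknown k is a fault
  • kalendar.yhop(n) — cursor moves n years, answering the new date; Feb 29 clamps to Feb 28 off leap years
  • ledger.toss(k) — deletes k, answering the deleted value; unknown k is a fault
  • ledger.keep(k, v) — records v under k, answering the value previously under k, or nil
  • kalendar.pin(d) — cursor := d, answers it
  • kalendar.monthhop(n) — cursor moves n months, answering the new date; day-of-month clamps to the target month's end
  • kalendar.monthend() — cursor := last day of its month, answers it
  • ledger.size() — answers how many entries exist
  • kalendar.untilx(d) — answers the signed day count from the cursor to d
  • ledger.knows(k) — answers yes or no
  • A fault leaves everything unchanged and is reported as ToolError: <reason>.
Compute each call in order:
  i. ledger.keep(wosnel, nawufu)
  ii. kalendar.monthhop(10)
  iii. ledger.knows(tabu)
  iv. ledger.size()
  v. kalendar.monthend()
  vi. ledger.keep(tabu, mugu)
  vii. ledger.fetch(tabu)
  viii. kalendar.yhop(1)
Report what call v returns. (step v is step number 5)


Answer: 2093-11-30

Derivation:
Next I call ledger.keep(k=wosnel, v=nawufu): nil.
Invoking kalendar.monthhop(n=10), which returns 2093-11-03.
Invoking ledger.knows(k=tabu), yielding yes.
Next I call ledger.size, → 3.
Invoking kalendar.monthend, — result: 2093-11-30.
Next I call ledger.keep(k=tabu, v=mugu), which returns -496.
Next I call ledger.fetch(k=tabu), yielding mugu.
I run kalendar.yhop(n=1), which returns 2094-11-30.


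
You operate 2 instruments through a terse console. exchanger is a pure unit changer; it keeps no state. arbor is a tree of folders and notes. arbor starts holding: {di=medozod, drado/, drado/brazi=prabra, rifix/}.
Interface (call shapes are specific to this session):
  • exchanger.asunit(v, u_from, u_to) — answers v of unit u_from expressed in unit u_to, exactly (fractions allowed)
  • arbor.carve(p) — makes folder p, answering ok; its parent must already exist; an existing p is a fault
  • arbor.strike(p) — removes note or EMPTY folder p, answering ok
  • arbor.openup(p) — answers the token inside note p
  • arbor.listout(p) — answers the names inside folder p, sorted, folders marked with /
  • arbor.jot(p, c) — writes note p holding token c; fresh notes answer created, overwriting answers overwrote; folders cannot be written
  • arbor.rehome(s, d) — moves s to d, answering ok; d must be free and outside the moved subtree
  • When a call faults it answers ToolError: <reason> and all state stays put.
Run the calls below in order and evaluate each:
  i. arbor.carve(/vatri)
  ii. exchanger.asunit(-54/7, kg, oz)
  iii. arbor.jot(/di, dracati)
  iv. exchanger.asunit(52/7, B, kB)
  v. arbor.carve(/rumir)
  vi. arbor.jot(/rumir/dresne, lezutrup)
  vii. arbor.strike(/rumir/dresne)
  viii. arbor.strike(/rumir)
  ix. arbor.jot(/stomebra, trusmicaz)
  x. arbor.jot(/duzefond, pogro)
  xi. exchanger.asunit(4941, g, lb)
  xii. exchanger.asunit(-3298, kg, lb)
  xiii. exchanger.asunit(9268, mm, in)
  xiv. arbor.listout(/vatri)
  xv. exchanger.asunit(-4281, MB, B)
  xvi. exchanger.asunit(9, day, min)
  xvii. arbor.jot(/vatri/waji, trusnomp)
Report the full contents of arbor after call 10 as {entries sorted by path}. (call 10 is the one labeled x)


I run arbor.carve on p: /vatri, which returns ok.
Next I call exchanger.asunit on v: -54/7, u_from: kg, u_to: oz, and see -86400000000/317514659.
I run arbor.jot on p: /di, c: dracati: overwrote.
Invoking exchanger.asunit on v: 52/7, u_from: B, u_to: kB, and get 13/1750.
Invoking arbor.carve on p: /rumir, and observe ok.
I invoke arbor.jot on p: /rumir/dresne, c: lezutrup, → created.
Using arbor.strike on p: /rumir/dresne, → ok.
Now I run arbor.strike on p: /rumir, → ok.
Next I call arbor.jot on p: /stomebra, c: trusmicaz, yielding created.
Then arbor.jot on p: /duzefond, c: pogro, — result: created.
Next I call exchanger.asunit on v: 4941, u_from: g, u_to: lb, and observe 494100000/45359237.
Calling exchanger.asunit on v: -3298, u_from: kg, u_to: lb: -3400000000/467621.
I try exchanger.asunit on v: 9268, u_from: mm, u_to: in, which returns 46340/127.
Invoking arbor.listout on p: /vatri, giving [].
I run exchanger.asunit on v: -4281, u_from: MB, u_to: B: -4281000000.
Now I run exchanger.asunit on v: 9, u_from: day, u_to: min, — result: 12960.
I call arbor.jot on p: /vatri/waji, c: trusnomp, and see created.

Answer: {di=dracati, drado/, drado/brazi=prabra, duzefond=pogro, rifix/, stomebra=trusmicaz, vatri/}


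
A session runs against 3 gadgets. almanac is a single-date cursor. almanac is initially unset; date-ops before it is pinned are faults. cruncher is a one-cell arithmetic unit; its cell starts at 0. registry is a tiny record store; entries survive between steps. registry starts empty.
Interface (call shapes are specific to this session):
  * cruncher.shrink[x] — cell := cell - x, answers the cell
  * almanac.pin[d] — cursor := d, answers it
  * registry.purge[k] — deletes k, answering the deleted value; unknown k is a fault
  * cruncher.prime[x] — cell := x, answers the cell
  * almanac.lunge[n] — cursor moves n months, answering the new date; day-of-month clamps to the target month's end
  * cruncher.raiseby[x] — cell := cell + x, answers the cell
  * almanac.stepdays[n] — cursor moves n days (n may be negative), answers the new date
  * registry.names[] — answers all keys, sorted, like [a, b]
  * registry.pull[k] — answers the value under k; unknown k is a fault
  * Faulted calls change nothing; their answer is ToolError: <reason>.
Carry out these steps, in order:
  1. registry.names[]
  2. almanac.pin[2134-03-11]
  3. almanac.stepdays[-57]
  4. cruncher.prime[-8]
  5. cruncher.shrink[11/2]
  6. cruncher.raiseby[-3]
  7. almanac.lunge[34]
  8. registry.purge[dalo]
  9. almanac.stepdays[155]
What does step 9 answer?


Answer: 2137-04-17

Derivation:
CALL registry.names[]
RET  []
CALL almanac.pin[d→2134-03-11]
RET  2134-03-11
CALL almanac.stepdays[n→-57]
RET  2134-01-13
CALL cruncher.prime[x→-8]
RET  -8
CALL cruncher.shrink[x→11/2]
RET  -27/2
CALL cruncher.raiseby[x→-3]
RET  -33/2
CALL almanac.lunge[n→34]
RET  2136-11-13
CALL registry.purge[k→dalo]
RET  ToolError: no such key dalo
CALL almanac.stepdays[n→155]
RET  2137-04-17


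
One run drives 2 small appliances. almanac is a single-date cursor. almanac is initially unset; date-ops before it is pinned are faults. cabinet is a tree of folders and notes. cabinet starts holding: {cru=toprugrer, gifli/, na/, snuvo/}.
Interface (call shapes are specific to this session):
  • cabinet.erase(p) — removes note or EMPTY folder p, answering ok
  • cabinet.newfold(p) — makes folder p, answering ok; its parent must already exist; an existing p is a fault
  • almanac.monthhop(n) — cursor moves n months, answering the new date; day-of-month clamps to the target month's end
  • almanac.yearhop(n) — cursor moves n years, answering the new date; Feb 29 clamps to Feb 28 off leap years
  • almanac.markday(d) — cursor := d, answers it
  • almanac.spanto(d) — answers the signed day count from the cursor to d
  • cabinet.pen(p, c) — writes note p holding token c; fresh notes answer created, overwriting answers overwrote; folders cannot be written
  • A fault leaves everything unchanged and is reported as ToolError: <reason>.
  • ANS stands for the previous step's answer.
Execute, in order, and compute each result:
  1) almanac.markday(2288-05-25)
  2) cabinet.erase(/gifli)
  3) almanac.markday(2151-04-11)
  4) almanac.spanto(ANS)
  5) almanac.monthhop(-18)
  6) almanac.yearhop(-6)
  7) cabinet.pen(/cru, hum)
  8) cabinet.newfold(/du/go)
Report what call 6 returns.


Answer: 2143-10-11

Derivation:
! almanac.markday(d→2288-05-25) ~> 2288-05-25
! cabinet.erase(p→/gifli) ~> ok
! almanac.markday(d→2151-04-11) ~> 2151-04-11
! almanac.spanto(d→ANS) ~> 0
! almanac.monthhop(n→-18) ~> 2149-10-11
! almanac.yearhop(n→-6) ~> 2143-10-11
! cabinet.pen(p→/cru, c→hum) ~> overwrote
! cabinet.newfold(p→/du/go) ~> ToolError: no parent


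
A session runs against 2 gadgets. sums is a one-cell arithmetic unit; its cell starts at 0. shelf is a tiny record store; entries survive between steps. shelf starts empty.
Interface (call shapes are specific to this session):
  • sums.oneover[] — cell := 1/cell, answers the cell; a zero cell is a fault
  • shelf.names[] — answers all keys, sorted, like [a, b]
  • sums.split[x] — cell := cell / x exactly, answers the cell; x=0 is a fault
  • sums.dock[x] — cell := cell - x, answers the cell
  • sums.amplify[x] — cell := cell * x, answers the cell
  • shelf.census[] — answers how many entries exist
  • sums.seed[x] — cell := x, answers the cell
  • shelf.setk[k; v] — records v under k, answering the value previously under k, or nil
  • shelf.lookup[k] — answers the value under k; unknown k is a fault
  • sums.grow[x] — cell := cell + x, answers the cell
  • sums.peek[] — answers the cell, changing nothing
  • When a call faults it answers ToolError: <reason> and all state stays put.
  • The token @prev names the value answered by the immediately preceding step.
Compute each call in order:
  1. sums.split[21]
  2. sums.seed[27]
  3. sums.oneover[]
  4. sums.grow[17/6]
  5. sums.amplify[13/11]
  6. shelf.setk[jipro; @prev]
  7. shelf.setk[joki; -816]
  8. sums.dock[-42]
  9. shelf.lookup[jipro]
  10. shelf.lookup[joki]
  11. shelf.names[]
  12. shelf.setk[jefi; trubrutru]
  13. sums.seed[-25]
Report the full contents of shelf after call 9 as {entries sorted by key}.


Answer: {jipro=2015/594, joki=-816}

Derivation:
[in] sums.split x=21
= 0
[in] sums.seed x=27
= 27
[in] sums.oneover
= 1/27
[in] sums.grow x=17/6
= 155/54
[in] sums.amplify x=13/11
= 2015/594
[in] shelf.setk k=jipro v=@prev
= nil
[in] shelf.setk k=joki v=-816
= nil
[in] sums.dock x=-42
= 26963/594
[in] shelf.lookup k=jipro
= 2015/594
[in] shelf.lookup k=joki
= -816
[in] shelf.names
= [jipro, joki]
[in] shelf.setk k=jefi v=trubrutru
= nil
[in] sums.seed x=-25
= -25


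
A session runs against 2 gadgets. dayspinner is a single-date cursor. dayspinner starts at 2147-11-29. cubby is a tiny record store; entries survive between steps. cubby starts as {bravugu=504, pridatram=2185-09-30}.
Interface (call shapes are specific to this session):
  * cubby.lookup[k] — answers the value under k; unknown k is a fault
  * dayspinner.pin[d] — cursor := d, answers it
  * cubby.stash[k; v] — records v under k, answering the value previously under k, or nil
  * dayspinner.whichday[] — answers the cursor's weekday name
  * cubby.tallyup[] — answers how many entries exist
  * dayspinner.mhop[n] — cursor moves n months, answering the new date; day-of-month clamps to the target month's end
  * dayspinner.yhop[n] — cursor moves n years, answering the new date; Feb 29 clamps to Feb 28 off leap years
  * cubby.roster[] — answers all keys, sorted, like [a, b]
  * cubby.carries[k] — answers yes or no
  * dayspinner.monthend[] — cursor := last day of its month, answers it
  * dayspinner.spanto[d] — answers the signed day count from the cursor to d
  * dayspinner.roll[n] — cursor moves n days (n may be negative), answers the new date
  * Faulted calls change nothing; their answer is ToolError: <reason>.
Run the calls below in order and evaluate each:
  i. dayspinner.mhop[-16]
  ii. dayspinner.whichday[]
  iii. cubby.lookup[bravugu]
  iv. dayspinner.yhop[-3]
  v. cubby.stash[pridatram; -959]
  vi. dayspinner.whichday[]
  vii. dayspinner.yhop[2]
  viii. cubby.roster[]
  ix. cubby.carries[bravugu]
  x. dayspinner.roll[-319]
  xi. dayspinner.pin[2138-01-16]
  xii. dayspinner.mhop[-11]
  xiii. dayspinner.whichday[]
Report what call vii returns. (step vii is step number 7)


% dayspinner.mhop n: -16
:: 2146-07-29
% dayspinner.whichday
:: Friday
% cubby.lookup k: bravugu
:: 504
% dayspinner.yhop n: -3
:: 2143-07-29
% cubby.stash k: pridatram v: -959
:: 2185-09-30
% dayspinner.whichday
:: Monday
% dayspinner.yhop n: 2
:: 2145-07-29
% cubby.roster
:: [bravugu, pridatram]
% cubby.carries k: bravugu
:: yes
% dayspinner.roll n: -319
:: 2144-09-13
% dayspinner.pin d: 2138-01-16
:: 2138-01-16
% dayspinner.mhop n: -11
:: 2137-02-16
% dayspinner.whichday
:: Saturday

Answer: 2145-07-29


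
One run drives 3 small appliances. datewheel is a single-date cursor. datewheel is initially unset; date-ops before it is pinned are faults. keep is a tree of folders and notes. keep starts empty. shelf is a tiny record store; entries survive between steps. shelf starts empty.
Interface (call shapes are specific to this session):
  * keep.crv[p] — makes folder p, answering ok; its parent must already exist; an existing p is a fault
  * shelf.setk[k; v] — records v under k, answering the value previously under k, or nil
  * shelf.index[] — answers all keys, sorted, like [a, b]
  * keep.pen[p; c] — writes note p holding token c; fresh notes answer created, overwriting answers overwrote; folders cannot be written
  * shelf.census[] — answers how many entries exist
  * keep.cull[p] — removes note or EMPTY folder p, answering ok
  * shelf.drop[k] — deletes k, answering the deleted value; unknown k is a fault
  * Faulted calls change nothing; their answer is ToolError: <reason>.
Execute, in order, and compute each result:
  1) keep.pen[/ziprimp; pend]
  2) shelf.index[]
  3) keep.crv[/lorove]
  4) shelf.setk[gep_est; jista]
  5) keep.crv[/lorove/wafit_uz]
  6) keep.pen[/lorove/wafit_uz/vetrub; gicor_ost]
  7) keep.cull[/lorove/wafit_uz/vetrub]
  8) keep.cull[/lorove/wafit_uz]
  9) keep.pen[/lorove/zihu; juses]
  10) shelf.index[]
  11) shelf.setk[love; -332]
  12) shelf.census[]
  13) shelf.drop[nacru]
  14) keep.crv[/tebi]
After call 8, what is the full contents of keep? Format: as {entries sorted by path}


Answer: {lorove/, ziprimp=pend}

Derivation:
→ pen(p: /ziprimp, c: pend)
← created
→ index()
← []
→ crv(p: /lorove)
← ok
→ setk(k: gep_est, v: jista)
← nil
→ crv(p: /lorove/wafit_uz)
← ok
→ pen(p: /lorove/wafit_uz/vetrub, c: gicor_ost)
← created
→ cull(p: /lorove/wafit_uz/vetrub)
← ok
→ cull(p: /lorove/wafit_uz)
← ok
→ pen(p: /lorove/zihu, c: juses)
← created
→ index()
← [gep_est]
→ setk(k: love, v: -332)
← nil
→ census()
← 2
→ drop(k: nacru)
← ToolError: no such key nacru
→ crv(p: /tebi)
← ok


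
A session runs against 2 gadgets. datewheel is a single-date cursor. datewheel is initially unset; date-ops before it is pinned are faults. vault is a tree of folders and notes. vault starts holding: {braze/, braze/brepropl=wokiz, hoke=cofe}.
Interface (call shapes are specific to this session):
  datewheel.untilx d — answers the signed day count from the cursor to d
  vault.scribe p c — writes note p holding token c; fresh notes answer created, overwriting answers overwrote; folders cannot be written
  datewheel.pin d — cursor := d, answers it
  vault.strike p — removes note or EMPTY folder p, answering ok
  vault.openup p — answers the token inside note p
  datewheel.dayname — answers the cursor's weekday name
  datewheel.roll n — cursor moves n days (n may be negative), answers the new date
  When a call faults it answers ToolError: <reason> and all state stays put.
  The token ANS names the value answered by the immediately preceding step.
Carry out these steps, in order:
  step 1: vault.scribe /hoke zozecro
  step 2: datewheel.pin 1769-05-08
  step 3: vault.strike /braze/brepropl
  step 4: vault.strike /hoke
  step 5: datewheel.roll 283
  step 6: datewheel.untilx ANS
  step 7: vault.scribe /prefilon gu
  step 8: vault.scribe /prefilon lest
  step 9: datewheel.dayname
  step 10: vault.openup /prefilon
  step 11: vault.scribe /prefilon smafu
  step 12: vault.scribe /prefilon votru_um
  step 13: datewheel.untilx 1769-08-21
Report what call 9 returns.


I use scribe(p=/hoke, c=zozecro), which returns overwrote.
Calling pin(d=1769-05-08), and see 1769-05-08.
I call strike(p=/braze/brepropl), and get ok.
Next I call strike(p=/hoke), — result: ok.
Invoking roll(n=283), → 1770-02-15.
Using untilx(d=ANS): 0.
Now I run scribe(p=/prefilon, c=gu), and see created.
I call scribe(p=/prefilon, c=lest): overwrote.
Then dayname, giving Thursday.
Then openup(p=/prefilon), giving lest.
Invoking scribe(p=/prefilon, c=smafu), and get overwrote.
I call scribe(p=/prefilon, c=votru_um): overwrote.
I invoke untilx(d=1769-08-21), and get -178.

Answer: Thursday


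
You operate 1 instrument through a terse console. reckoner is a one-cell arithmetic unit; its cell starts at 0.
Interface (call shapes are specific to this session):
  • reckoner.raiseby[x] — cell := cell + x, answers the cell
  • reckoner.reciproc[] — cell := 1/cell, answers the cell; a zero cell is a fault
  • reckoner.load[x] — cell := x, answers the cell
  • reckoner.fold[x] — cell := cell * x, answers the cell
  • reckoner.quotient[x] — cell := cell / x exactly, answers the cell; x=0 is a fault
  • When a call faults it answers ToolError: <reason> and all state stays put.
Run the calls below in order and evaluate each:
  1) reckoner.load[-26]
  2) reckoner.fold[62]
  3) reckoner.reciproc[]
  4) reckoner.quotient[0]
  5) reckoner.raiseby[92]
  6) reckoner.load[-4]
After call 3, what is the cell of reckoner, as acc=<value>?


Answer: acc=-1/1612

Derivation:
>>> reckoner.load x→-26
[out] -26
>>> reckoner.fold x→62
[out] -1612
>>> reckoner.reciproc
[out] -1/1612
>>> reckoner.quotient x→0
[out] ToolError: division by zero
>>> reckoner.raiseby x→92
[out] 148303/1612
>>> reckoner.load x→-4
[out] -4


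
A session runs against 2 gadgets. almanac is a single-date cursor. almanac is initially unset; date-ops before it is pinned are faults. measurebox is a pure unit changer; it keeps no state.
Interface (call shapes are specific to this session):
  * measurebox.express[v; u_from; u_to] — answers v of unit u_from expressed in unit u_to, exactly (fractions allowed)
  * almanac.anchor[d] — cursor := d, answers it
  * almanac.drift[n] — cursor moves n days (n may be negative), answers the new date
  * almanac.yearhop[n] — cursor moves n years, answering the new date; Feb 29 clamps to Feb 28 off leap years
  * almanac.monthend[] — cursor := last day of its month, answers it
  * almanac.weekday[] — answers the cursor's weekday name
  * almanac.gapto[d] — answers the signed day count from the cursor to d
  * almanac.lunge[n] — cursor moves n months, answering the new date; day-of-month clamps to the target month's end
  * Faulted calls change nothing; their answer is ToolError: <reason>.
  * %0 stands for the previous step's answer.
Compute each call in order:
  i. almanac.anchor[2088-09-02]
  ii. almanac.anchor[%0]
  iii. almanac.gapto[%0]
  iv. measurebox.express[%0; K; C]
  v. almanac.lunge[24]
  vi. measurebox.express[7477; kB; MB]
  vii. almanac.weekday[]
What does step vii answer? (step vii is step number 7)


Now I run anchor passing d='2088-09-02', which returns 2088-09-02.
I call anchor passing d='%0', and observe 2088-09-02.
I try gapto passing d='%0', → 0.
Then express passing v='%0', u_from='K', u_to='C', giving -5463/20.
Then lunge passing n='24', and get 2090-09-02.
I invoke express passing v='7477', u_from='kB', u_to='MB', and get 7477/1000.
Then weekday(), which returns Saturday.

Answer: Saturday


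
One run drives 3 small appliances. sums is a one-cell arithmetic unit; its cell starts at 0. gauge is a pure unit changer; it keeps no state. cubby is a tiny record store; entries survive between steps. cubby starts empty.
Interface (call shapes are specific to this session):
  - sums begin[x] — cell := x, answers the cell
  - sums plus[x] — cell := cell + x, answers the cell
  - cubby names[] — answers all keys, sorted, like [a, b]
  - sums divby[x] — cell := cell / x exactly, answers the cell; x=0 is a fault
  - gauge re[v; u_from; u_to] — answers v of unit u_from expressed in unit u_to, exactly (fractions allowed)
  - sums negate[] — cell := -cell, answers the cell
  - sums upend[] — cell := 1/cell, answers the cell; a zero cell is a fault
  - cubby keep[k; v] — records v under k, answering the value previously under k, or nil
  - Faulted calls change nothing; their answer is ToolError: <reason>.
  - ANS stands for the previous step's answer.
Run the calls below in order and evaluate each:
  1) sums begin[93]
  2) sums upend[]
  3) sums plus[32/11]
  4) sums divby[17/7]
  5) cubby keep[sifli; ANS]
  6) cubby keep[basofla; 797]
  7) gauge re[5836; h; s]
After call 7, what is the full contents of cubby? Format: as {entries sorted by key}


Answer: {basofla=797, sifli=20909/17391}

Derivation:
-> sums begin(x: 93)
<- 93
-> sums upend()
<- 1/93
-> sums plus(x: 32/11)
<- 2987/1023
-> sums divby(x: 17/7)
<- 20909/17391
-> cubby keep(k: sifli, v: ANS)
<- nil
-> cubby keep(k: basofla, v: 797)
<- nil
-> gauge re(v: 5836, u_from: h, u_to: s)
<- 21009600
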